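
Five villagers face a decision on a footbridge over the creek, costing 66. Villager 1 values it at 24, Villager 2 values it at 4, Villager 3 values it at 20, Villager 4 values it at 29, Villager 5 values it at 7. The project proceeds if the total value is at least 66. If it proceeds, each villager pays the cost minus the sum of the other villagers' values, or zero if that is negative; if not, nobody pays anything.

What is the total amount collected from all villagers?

19

Total value 84 ≥ cost 66, so it is built.
Villager 1: others sum to 60; max(0, 66 - 60) = 6.
Villager 2: others sum to 80; max(0, 66 - 80) = 0.
Villager 3: others sum to 64; max(0, 66 - 64) = 2.
Villager 4: others sum to 55; max(0, 66 - 55) = 11.
Villager 5: others sum to 77; max(0, 66 - 77) = 0.
Total collected = 6 + 0 + 2 + 11 + 0 = 19.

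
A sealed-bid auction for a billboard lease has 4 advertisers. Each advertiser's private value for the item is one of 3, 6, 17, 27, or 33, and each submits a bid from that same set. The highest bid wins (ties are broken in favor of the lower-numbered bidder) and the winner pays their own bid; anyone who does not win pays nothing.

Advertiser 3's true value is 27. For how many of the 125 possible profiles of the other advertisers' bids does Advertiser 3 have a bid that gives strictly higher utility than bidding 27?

12

Others bid (3, 3, 3): truth gives 0; bid 6 gives 21 > 0. Violating.
Others bid (3, 3, 6): truth gives 0; bid 6 gives 21 > 0. Violating.
Others bid (3, 3, 17): truth gives 0; bid 17 gives 10 > 0. Violating.
Others bid (3, 6, 3): truth gives 0; bid 17 gives 10 > 0. Violating.
Others bid (3, 3, 27): truth gives 0; no alternative beats it.
Others bid (3, 3, 33): truth gives 0; no alternative beats it.
(Checking all 125 profiles: 12 have a profitable deviation, 113 do not.)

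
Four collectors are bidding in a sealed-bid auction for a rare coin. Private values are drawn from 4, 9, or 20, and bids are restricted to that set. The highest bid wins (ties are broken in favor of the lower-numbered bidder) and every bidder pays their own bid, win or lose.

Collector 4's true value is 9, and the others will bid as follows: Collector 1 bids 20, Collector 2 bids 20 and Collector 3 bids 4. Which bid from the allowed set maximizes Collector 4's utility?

4

Bid 4: loses but pays 4, utility -4.
Bid 9: loses but pays 9, utility -9.
Bid 20: loses but pays 20, utility -20.
The best choice is 4 with utility -4.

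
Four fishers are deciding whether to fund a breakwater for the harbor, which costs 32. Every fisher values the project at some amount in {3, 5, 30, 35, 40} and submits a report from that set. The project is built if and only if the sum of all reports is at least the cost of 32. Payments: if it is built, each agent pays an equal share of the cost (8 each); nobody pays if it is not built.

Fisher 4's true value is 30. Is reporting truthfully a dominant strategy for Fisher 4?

Check each profile of the others' reports and compare truth against every alternative report.
Others report (3, 3, 3): truth gives 22, best alternative gives 22.
Others report (3, 3, 5): truth gives 22, best alternative gives 22.
Others report (3, 3, 30): truth gives 22, best alternative gives 22.
Others report (3, 3, 35): truth gives 22, best alternative gives 22.
Others report (3, 3, 40): truth gives 22, best alternative gives 22.
Others report (3, 5, 3): truth gives 22, best alternative gives 22.
(Remaining 119 profiles checked similarly; truth is weakly best in each.)
In every case the truthful report is at least as good as any alternative, so it is a dominant strategy.

Yes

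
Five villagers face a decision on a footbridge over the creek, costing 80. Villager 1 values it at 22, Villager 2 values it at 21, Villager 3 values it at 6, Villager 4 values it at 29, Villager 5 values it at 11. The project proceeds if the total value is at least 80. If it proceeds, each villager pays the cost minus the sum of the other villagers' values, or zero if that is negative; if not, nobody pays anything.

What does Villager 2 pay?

Total value 89 ≥ cost 80, so the project is built.
The other villagers' values sum to 68.
Cost minus that sum is 80 - 68 = 12.

12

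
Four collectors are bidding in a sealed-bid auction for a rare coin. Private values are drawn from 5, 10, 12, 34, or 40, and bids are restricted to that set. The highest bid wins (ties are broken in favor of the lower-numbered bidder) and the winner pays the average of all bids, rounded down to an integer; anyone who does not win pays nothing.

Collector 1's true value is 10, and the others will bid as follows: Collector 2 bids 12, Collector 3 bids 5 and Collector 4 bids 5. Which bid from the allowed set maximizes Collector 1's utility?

Bid 5: loses, pays 0, utility 0.
Bid 10: loses, pays 0, utility 0.
Bid 12: wins, pays 8, utility 10 - 8 = 2.
Bid 34: wins, pays 14, utility 10 - 14 = -4.
Bid 40: wins, pays 15, utility 10 - 15 = -5.
The best choice is 12 with utility 2.

12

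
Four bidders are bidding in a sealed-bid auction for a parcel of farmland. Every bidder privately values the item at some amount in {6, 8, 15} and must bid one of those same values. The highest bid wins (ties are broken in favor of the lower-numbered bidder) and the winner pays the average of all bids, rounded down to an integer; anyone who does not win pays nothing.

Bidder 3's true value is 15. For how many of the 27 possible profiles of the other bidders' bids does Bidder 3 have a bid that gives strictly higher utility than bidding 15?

Others bid (6, 6, 6): truth gives 7; bid 8 gives 9 > 7. Violating.
Others bid (6, 6, 8): truth gives 7; bid 8 gives 8 > 7. Violating.
Others bid (6, 6, 15): truth gives 5; no alternative beats it.
Others bid (6, 8, 6): truth gives 7; no alternative beats it.
(Checking all 27 profiles: 2 have a profitable deviation, 25 do not.)

2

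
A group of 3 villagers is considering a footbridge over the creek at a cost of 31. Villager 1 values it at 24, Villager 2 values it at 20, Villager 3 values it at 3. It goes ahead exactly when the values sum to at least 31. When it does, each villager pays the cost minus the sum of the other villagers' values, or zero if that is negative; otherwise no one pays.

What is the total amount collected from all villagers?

Total value 47 ≥ cost 31, so it is built.
Villager 1: others sum to 23; max(0, 31 - 23) = 8.
Villager 2: others sum to 27; max(0, 31 - 27) = 4.
Villager 3: others sum to 44; max(0, 31 - 44) = 0.
Total collected = 8 + 4 + 0 = 12.

12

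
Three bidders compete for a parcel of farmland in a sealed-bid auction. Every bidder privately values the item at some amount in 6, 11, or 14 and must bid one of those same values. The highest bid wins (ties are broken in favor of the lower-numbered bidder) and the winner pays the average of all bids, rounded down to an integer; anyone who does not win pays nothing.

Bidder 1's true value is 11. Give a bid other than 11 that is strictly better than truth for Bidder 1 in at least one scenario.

Suppose Bidder 2 bids 6 and Bidder 3 bids 6.
Bid 11: wins, pays 7, utility 11 - 7 = 4.
Bid 6: wins, pays 6, utility 11 - 6 = 5.
So bidding 6 beats truth here (5 > 4).

6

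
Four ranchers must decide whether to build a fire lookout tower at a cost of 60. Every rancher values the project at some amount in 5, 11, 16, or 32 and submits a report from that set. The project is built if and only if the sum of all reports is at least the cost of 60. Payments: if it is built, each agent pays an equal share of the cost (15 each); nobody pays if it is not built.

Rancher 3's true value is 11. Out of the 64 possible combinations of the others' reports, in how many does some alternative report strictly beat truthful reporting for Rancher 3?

Others report (5, 16, 32): truth gives -4; report 5 gives 0 > -4. Violating.
Others report (5, 32, 16): truth gives -4; report 5 gives 0 > -4. Violating.
Others report (11, 11, 32): truth gives -4; report 5 gives 0 > -4. Violating.
Others report (11, 32, 11): truth gives -4; report 5 gives 0 > -4. Violating.
Others report (5, 5, 5): truth gives 0; no alternative beats it.
Others report (5, 5, 11): truth gives 0; no alternative beats it.
(Checking all 64 profiles: 9 have a profitable deviation, 55 do not.)

9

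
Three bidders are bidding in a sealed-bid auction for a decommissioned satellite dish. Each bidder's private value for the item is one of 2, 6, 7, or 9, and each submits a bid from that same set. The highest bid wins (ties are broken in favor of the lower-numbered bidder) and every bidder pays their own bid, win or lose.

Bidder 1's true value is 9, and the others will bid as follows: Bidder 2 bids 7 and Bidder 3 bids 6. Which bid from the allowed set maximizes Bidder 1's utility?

7

Bid 2: loses but pays 2, utility -2.
Bid 6: loses but pays 6, utility -6.
Bid 7: wins, pays 7, utility 9 - 7 = 2.
Bid 9: wins, pays 9, utility 9 - 9 = 0.
The best choice is 7 with utility 2.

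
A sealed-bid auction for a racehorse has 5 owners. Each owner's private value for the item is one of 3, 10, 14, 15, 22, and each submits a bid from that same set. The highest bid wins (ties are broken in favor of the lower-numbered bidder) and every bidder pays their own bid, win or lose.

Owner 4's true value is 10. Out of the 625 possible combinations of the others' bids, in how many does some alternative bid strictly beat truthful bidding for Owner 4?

Others bid (3, 3, 3, 14): truth gives -10; bid 3 gives -3 > -10. Violating.
Others bid (3, 3, 3, 15): truth gives -10; bid 3 gives -3 > -10. Violating.
Others bid (3, 3, 3, 22): truth gives -10; bid 3 gives -3 > -10. Violating.
Others bid (3, 3, 10, 3): truth gives -10; bid 3 gives -3 > -10. Violating.
Others bid (3, 3, 3, 3): truth gives 0; no alternative beats it.
Others bid (3, 3, 3, 10): truth gives 0; no alternative beats it.
(Checking all 625 profiles: 623 have a profitable deviation, 2 do not.)

623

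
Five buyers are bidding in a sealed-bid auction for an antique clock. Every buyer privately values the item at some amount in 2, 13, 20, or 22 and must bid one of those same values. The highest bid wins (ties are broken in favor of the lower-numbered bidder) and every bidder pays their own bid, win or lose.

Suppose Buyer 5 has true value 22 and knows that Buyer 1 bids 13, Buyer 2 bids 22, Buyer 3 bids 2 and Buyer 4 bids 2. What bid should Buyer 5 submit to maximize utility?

2

Bid 2: loses but pays 2, utility -2.
Bid 13: loses but pays 13, utility -13.
Bid 20: loses but pays 20, utility -20.
Bid 22: loses but pays 22, utility -22.
The best choice is 2 with utility -2.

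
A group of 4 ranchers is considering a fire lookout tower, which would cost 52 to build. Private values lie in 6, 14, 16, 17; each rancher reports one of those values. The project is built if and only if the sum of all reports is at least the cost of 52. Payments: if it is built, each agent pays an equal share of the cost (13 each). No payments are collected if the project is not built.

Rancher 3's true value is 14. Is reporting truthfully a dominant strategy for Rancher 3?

Consider the case where Rancher 1 reports 6, Rancher 2 reports 14 and Rancher 4 reports 16.
Truthful report 14: project not built, utility 0.
Report 16 instead: project built, pays 13, utility 14 - 13 = 1.
Since 1 > 0, reporting 16 is strictly better here, so truthful reporting is not dominant.

No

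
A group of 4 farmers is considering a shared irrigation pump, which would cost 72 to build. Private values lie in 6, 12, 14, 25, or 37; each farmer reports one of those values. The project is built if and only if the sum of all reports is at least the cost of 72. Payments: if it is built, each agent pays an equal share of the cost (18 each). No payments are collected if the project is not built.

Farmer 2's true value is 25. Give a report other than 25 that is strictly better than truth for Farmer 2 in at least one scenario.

Suppose Farmer 1 reports 6, Farmer 3 reports 6 and Farmer 4 reports 25.
Report 25: project not built, utility 0.
Report 37: project built, pays 18, utility 25 - 18 = 7.
So reporting 37 beats truth here (7 > 0).

37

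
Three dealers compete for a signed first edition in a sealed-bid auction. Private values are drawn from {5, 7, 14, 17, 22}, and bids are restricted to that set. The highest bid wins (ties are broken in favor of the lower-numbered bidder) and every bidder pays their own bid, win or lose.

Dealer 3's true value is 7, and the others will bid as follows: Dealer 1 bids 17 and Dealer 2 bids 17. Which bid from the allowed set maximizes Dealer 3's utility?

5

Bid 5: loses but pays 5, utility -5.
Bid 7: loses but pays 7, utility -7.
Bid 14: loses but pays 14, utility -14.
Bid 17: loses but pays 17, utility -17.
Bid 22: wins, pays 22, utility 7 - 22 = -15.
The best choice is 5 with utility -5.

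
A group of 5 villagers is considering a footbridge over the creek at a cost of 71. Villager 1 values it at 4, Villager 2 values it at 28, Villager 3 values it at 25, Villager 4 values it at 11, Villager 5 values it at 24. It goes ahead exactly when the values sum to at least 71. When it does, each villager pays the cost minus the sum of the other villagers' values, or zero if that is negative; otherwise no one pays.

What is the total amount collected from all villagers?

Total value 92 ≥ cost 71, so it is built.
Villager 1: others sum to 88; max(0, 71 - 88) = 0.
Villager 2: others sum to 64; max(0, 71 - 64) = 7.
Villager 3: others sum to 67; max(0, 71 - 67) = 4.
Villager 4: others sum to 81; max(0, 71 - 81) = 0.
Villager 5: others sum to 68; max(0, 71 - 68) = 3.
Total collected = 0 + 7 + 4 + 0 + 3 = 14.

14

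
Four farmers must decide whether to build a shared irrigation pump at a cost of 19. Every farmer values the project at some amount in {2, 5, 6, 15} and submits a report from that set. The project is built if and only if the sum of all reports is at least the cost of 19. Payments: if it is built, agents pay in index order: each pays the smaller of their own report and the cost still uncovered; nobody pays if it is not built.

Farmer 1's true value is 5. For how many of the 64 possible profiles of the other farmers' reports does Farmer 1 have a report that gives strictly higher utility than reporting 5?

Others report (2, 2, 15): truth gives 0; report 2 gives 3 > 0. Violating.
Others report (2, 5, 15): truth gives 0; report 2 gives 3 > 0. Violating.
Others report (2, 6, 15): truth gives 0; report 2 gives 3 > 0. Violating.
Others report (2, 15, 2): truth gives 0; report 2 gives 3 > 0. Violating.
Others report (2, 2, 2): truth gives 0; no alternative beats it.
Others report (2, 2, 5): truth gives 0; no alternative beats it.
(Checking all 64 profiles: 41 have a profitable deviation, 23 do not.)

41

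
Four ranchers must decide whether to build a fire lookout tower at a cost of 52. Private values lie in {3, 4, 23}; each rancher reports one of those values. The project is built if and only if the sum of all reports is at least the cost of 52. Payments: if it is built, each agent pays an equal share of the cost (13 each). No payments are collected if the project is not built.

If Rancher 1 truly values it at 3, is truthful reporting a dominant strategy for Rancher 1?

Check each profile of the others' reports and compare truth against every alternative report.
Others report (3, 23, 23): truth gives -10, best alternative gives -10.
Others report (4, 23, 23): truth gives -10, best alternative gives -10.
Others report (23, 3, 23): truth gives -10, best alternative gives -10.
Others report (23, 4, 23): truth gives -10, best alternative gives -10.
Others report (23, 23, 3): truth gives -10, best alternative gives -10.
Others report (23, 23, 4): truth gives -10, best alternative gives -10.
(Remaining 21 profiles checked similarly; truth is weakly best in each.)
In every case the truthful report is at least as good as any alternative, so it is a dominant strategy.

Yes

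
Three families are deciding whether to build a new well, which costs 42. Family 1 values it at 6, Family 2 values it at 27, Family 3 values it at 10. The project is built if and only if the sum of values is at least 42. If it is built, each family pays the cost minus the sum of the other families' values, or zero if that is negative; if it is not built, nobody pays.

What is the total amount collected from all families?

40

Total value 43 ≥ cost 42, so it is built.
Family 1: others sum to 37; max(0, 42 - 37) = 5.
Family 2: others sum to 16; max(0, 42 - 16) = 26.
Family 3: others sum to 33; max(0, 42 - 33) = 9.
Total collected = 5 + 26 + 9 = 40.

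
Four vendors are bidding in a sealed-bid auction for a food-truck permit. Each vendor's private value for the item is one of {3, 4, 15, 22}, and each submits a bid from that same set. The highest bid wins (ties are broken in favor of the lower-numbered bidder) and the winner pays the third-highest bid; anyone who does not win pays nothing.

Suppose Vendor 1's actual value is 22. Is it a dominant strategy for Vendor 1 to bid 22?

Yes

Check each profile of the others' bids and compare truth against every alternative bid.
Others bid (3, 3, 22): truth gives 19, best alternative gives 0.
Others bid (3, 22, 3): truth gives 19, best alternative gives 0.
Others bid (22, 3, 3): truth gives 19, best alternative gives 0.
Others bid (3, 4, 22): truth gives 18, best alternative gives 0.
Others bid (3, 22, 4): truth gives 18, best alternative gives 0.
Others bid (4, 3, 22): truth gives 18, best alternative gives 0.
(Remaining 58 profiles checked similarly; truth is weakly best in each.)
In every case the truthful bid is at least as good as any alternative, so it is a dominant strategy.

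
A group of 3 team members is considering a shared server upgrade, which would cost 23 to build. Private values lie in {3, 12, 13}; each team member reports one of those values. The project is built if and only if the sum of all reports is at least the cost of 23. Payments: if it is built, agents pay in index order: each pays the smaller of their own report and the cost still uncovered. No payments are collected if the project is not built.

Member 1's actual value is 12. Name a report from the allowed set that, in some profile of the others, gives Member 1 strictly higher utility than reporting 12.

3

Suppose Member 2 reports 12 and Member 3 reports 12.
Report 12: project built, pays 12, utility 12 - 12 = 0.
Report 3: project built, pays 3, utility 12 - 3 = 9.
So reporting 3 beats truth here (9 > 0).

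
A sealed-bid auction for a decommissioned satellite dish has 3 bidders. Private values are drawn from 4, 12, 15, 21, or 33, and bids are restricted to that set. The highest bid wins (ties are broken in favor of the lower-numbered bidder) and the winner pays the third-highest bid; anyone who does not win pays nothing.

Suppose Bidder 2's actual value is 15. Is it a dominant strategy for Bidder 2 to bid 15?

No

Consider the case where Bidder 1 bids 4 and Bidder 3 bids 21.
Truthful bid 15: loses, pays 0, utility 0.
Bid 21 instead: wins, pays 4, utility 15 - 4 = 11.
Since 11 > 0, bidding 21 is strictly better here, so truthful bidding is not dominant.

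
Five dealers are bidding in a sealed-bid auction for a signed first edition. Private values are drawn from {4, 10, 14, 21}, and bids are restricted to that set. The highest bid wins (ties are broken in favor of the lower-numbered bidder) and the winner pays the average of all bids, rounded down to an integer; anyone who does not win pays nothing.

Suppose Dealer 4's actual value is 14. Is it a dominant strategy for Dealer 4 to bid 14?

Consider the case where Dealer 1 bids 4, Dealer 2 bids 4, Dealer 3 bids 4 and Dealer 5 bids 4.
Truthful bid 14: wins, pays 6, utility 14 - 6 = 8.
Bid 10 instead: wins, pays 5, utility 14 - 5 = 9.
Since 9 > 8, bidding 10 is strictly better here, so truthful bidding is not dominant.

No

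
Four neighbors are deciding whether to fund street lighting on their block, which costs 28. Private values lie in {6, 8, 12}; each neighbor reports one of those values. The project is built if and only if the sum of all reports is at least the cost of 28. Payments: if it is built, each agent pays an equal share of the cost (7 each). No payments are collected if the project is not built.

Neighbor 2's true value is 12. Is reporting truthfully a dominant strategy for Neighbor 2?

Yes

Check each profile of the others' reports and compare truth against every alternative report.
Others report (6, 6, 6): truth gives 5, best alternative gives 0.
Others report (6, 6, 8): truth gives 5, best alternative gives 5.
Others report (6, 6, 12): truth gives 5, best alternative gives 5.
Others report (6, 8, 6): truth gives 5, best alternative gives 5.
Others report (6, 8, 8): truth gives 5, best alternative gives 5.
Others report (6, 8, 12): truth gives 5, best alternative gives 5.
(Remaining 21 profiles checked similarly; truth is weakly best in each.)
In every case the truthful report is at least as good as any alternative, so it is a dominant strategy.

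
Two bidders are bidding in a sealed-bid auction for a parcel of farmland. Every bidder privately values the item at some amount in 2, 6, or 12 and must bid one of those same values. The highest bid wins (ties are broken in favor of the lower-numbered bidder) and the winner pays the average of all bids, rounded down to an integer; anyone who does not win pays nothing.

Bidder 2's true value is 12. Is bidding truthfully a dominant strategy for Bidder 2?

Consider the case where Bidder 1 bids 2.
Truthful bid 12: wins, pays 7, utility 12 - 7 = 5.
Bid 6 instead: wins, pays 4, utility 12 - 4 = 8.
Since 8 > 5, bidding 6 is strictly better here, so truthful bidding is not dominant.

No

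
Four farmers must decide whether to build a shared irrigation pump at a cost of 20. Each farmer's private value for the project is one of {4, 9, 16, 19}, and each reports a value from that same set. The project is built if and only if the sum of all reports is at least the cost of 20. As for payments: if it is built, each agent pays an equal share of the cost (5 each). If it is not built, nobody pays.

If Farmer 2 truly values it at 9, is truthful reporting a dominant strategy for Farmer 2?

Yes

Check each profile of the others' reports and compare truth against every alternative report.
Others report (4, 4, 4): truth gives 4, best alternative gives 4.
Others report (4, 4, 9): truth gives 4, best alternative gives 4.
Others report (4, 4, 16): truth gives 4, best alternative gives 4.
Others report (4, 4, 19): truth gives 4, best alternative gives 4.
Others report (4, 9, 4): truth gives 4, best alternative gives 4.
Others report (4, 9, 9): truth gives 4, best alternative gives 4.
(Remaining 58 profiles checked similarly; truth is weakly best in each.)
In every case the truthful report is at least as good as any alternative, so it is a dominant strategy.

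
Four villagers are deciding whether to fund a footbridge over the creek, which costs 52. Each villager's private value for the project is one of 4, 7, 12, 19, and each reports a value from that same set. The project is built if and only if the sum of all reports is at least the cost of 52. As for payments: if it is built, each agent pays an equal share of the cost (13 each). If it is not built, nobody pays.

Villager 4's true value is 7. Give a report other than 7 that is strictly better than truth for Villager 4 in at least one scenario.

Suppose Villager 1 reports 7, Villager 2 reports 19 and Villager 3 reports 19.
Report 7: project built, pays 13, utility 7 - 13 = -6.
Report 4: project not built, utility 0.
So reporting 4 beats truth here (0 > -6).

4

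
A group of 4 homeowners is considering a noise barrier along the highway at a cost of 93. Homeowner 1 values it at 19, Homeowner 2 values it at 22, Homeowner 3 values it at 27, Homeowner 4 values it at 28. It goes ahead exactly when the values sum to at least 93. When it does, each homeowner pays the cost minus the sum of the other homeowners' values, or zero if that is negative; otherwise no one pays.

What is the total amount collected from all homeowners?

84

Total value 96 ≥ cost 93, so it is built.
Homeowner 1: others sum to 77; max(0, 93 - 77) = 16.
Homeowner 2: others sum to 74; max(0, 93 - 74) = 19.
Homeowner 3: others sum to 69; max(0, 93 - 69) = 24.
Homeowner 4: others sum to 68; max(0, 93 - 68) = 25.
Total collected = 16 + 19 + 24 + 25 = 84.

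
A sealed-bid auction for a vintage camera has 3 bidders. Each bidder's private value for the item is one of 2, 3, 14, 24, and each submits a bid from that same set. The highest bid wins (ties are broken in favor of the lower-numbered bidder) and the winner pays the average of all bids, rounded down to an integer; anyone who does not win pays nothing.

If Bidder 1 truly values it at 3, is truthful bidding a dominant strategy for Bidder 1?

Yes

Check each profile of the others' bids and compare truth against every alternative bid.
Others bid (2, 3): truth gives 1, best alternative gives 0.
Others bid (3, 2): truth gives 1, best alternative gives 0.
Others bid (2, 2): truth gives 1, best alternative gives 1.
Others bid (2, 14): truth gives 0, best alternative gives 0.
Others bid (2, 24): truth gives 0, best alternative gives 0.
Others bid (3, 3): truth gives 0, best alternative gives 0.
(Remaining 10 profiles checked similarly; truth is weakly best in each.)
In every case the truthful bid is at least as good as any alternative, so it is a dominant strategy.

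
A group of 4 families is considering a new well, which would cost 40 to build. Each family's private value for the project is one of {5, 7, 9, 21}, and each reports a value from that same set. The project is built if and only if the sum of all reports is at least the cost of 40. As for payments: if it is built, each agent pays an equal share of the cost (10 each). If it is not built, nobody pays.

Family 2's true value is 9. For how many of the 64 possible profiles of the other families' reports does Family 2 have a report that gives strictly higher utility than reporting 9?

Others report (5, 5, 21): truth gives -1; report 5 gives 0 > -1. Violating.
Others report (5, 7, 21): truth gives -1; report 5 gives 0 > -1. Violating.
Others report (5, 21, 5): truth gives -1; report 5 gives 0 > -1. Violating.
Others report (5, 21, 7): truth gives -1; report 5 gives 0 > -1. Violating.
Others report (5, 5, 5): truth gives 0; no alternative beats it.
Others report (5, 5, 7): truth gives 0; no alternative beats it.
(Checking all 64 profiles: 9 have a profitable deviation, 55 do not.)

9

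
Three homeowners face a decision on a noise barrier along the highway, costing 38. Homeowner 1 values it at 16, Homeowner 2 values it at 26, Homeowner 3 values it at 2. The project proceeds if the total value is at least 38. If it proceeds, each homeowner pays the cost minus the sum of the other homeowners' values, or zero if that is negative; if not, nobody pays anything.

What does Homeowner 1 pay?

Total value 44 ≥ cost 38, so the project is built.
The other homeowners' values sum to 28.
Cost minus that sum is 38 - 28 = 10.

10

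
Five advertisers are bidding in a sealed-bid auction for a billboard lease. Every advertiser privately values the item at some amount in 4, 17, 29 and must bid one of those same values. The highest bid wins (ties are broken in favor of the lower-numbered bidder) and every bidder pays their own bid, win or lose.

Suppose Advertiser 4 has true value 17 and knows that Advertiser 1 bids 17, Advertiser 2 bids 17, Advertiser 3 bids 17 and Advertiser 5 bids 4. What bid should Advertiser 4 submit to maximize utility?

Bid 4: loses but pays 4, utility -4.
Bid 17: loses but pays 17, utility -17.
Bid 29: wins, pays 29, utility 17 - 29 = -12.
The best choice is 4 with utility -4.

4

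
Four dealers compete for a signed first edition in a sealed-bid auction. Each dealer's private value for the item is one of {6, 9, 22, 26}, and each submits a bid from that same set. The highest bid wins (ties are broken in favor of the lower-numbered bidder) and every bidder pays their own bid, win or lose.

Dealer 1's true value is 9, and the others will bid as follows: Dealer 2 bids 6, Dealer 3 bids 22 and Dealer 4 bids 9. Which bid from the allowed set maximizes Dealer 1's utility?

Bid 6: loses but pays 6, utility -6.
Bid 9: loses but pays 9, utility -9.
Bid 22: wins, pays 22, utility 9 - 22 = -13.
Bid 26: wins, pays 26, utility 9 - 26 = -17.
The best choice is 6 with utility -6.

6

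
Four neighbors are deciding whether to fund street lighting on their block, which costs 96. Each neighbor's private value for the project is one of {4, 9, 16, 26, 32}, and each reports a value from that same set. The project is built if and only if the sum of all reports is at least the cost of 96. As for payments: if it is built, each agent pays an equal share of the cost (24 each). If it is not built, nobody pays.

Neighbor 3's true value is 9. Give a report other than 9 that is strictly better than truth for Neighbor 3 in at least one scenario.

4

Suppose Neighbor 1 reports 26, Neighbor 2 reports 32 and Neighbor 4 reports 32.
Report 9: project built, pays 24, utility 9 - 24 = -15.
Report 4: project not built, utility 0.
So reporting 4 beats truth here (0 > -15).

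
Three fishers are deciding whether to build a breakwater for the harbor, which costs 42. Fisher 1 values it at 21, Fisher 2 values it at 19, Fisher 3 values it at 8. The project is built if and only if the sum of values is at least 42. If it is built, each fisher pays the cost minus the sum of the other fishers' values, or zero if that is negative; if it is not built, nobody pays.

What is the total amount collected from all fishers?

30

Total value 48 ≥ cost 42, so it is built.
Fisher 1: others sum to 27; max(0, 42 - 27) = 15.
Fisher 2: others sum to 29; max(0, 42 - 29) = 13.
Fisher 3: others sum to 40; max(0, 42 - 40) = 2.
Total collected = 15 + 13 + 2 = 30.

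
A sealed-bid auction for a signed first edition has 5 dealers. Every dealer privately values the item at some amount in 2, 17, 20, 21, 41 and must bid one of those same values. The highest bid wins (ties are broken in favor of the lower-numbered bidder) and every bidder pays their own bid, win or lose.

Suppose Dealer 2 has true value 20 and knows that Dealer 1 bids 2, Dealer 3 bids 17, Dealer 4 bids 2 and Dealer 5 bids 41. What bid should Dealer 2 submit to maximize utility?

2

Bid 2: loses but pays 2, utility -2.
Bid 17: loses but pays 17, utility -17.
Bid 20: loses but pays 20, utility -20.
Bid 21: loses but pays 21, utility -21.
Bid 41: wins, pays 41, utility 20 - 41 = -21.
The best choice is 2 with utility -2.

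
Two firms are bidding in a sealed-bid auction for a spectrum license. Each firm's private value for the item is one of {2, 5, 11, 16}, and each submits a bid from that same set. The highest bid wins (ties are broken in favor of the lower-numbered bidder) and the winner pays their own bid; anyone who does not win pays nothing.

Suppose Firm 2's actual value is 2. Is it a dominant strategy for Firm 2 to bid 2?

Yes

Check each profile of the others' bids and compare truth against every alternative bid.
Others bid (2): truth gives 0, best alternative gives -3.
Others bid (5): truth gives 0, best alternative gives 0.
Others bid (11): truth gives 0, best alternative gives 0.
Others bid (16): truth gives 0, best alternative gives 0.
In every case the truthful bid is at least as good as any alternative, so it is a dominant strategy.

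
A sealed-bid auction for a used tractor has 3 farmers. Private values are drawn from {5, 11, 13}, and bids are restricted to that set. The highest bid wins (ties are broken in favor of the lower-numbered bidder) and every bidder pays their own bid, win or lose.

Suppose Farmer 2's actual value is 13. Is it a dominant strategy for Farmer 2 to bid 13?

Consider the case where Farmer 1 bids 5 and Farmer 3 bids 5.
Truthful bid 13: wins, pays 13, utility 13 - 13 = 0.
Bid 11 instead: wins, pays 11, utility 13 - 11 = 2.
Since 2 > 0, bidding 11 is strictly better here, so truthful bidding is not dominant.

No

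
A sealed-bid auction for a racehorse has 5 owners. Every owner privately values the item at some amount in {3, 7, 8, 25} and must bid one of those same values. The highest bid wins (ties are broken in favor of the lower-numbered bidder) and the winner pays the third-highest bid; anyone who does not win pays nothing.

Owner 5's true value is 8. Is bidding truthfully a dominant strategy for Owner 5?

No

Consider the case where Owner 1 bids 3, Owner 2 bids 3, Owner 3 bids 3 and Owner 4 bids 8.
Truthful bid 8: loses, pays 0, utility 0.
Bid 25 instead: wins, pays 3, utility 8 - 3 = 5.
Since 5 > 0, bidding 25 is strictly better here, so truthful bidding is not dominant.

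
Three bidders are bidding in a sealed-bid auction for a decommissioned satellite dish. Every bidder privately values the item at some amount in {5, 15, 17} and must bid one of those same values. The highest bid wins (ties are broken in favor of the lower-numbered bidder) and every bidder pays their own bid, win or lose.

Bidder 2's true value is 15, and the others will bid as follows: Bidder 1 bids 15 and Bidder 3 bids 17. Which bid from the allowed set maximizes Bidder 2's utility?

17

Bid 5: loses but pays 5, utility -5.
Bid 15: loses but pays 15, utility -15.
Bid 17: wins, pays 17, utility 15 - 17 = -2.
The best choice is 17 with utility -2.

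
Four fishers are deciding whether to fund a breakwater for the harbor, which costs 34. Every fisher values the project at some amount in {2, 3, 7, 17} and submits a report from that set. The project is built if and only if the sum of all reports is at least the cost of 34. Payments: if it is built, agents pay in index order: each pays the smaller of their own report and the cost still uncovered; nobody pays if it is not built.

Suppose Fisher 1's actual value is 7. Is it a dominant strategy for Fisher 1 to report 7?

No

Consider the case where Fisher 2 reports 2, Fisher 3 reports 17 and Fisher 4 reports 17.
Truthful report 7: project built, pays 7, utility 7 - 7 = 0.
Report 2 instead: project built, pays 2, utility 7 - 2 = 5.
Since 5 > 0, reporting 2 is strictly better here, so truthful reporting is not dominant.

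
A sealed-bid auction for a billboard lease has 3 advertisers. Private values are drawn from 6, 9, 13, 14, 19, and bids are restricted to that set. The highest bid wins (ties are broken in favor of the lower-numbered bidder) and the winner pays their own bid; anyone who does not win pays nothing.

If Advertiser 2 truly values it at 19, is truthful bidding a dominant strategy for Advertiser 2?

Consider the case where Advertiser 1 bids 6 and Advertiser 3 bids 6.
Truthful bid 19: wins, pays 19, utility 19 - 19 = 0.
Bid 9 instead: wins, pays 9, utility 19 - 9 = 10.
Since 10 > 0, bidding 9 is strictly better here, so truthful bidding is not dominant.

No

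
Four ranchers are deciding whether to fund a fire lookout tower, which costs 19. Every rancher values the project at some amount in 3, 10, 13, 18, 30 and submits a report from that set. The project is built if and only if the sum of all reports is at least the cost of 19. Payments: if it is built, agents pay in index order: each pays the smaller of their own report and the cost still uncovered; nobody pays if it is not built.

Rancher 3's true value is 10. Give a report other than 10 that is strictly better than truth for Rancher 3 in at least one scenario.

3

Suppose Rancher 1 reports 3, Rancher 2 reports 3 and Rancher 4 reports 10.
Report 10: project built, pays 10, utility 10 - 10 = 0.
Report 3: project built, pays 3, utility 10 - 3 = 7.
So reporting 3 beats truth here (7 > 0).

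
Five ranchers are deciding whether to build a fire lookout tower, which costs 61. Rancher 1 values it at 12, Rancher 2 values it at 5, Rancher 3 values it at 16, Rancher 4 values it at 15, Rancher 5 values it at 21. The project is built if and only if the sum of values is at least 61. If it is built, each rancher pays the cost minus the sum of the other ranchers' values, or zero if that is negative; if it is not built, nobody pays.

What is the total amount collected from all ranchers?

32

Total value 69 ≥ cost 61, so it is built.
Rancher 1: others sum to 57; max(0, 61 - 57) = 4.
Rancher 2: others sum to 64; max(0, 61 - 64) = 0.
Rancher 3: others sum to 53; max(0, 61 - 53) = 8.
Rancher 4: others sum to 54; max(0, 61 - 54) = 7.
Rancher 5: others sum to 48; max(0, 61 - 48) = 13.
Total collected = 4 + 0 + 8 + 7 + 13 = 32.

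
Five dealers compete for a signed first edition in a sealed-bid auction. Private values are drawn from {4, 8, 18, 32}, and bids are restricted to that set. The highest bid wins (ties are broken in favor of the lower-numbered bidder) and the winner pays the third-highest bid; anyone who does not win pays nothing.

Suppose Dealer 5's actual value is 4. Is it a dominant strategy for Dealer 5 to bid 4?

Check each profile of the others' bids and compare truth against every alternative bid.
Others bid (4, 4, 4, 4): truth gives 0, best alternative gives 0.
Others bid (4, 4, 4, 8): truth gives 0, best alternative gives 0.
Others bid (4, 4, 4, 18): truth gives 0, best alternative gives 0.
Others bid (4, 4, 4, 32): truth gives 0, best alternative gives 0.
Others bid (4, 4, 8, 4): truth gives 0, best alternative gives 0.
Others bid (4, 4, 8, 8): truth gives 0, best alternative gives 0.
(Remaining 250 profiles checked similarly; truth is weakly best in each.)
In every case the truthful bid is at least as good as any alternative, so it is a dominant strategy.

Yes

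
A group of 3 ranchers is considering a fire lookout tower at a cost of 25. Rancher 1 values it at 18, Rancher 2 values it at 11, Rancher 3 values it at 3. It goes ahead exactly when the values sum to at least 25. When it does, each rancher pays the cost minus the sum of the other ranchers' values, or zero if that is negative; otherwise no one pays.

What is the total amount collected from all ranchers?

Total value 32 ≥ cost 25, so it is built.
Rancher 1: others sum to 14; max(0, 25 - 14) = 11.
Rancher 2: others sum to 21; max(0, 25 - 21) = 4.
Rancher 3: others sum to 29; max(0, 25 - 29) = 0.
Total collected = 11 + 4 + 0 = 15.

15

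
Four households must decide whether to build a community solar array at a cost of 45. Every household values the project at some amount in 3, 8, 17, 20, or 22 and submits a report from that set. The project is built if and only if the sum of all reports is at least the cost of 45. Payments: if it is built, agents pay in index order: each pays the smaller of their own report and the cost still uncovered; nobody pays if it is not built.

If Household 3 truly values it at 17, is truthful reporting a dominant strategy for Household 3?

Consider the case where Household 1 reports 3, Household 2 reports 17 and Household 4 reports 17.
Truthful report 17: project built, pays 17, utility 17 - 17 = 0.
Report 8 instead: project built, pays 8, utility 17 - 8 = 9.
Since 9 > 0, reporting 8 is strictly better here, so truthful reporting is not dominant.

No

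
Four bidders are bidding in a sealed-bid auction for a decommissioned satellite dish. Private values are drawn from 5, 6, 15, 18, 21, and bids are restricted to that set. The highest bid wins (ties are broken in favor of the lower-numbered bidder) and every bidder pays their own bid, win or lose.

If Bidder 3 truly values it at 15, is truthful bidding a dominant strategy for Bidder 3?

Consider the case where Bidder 1 bids 5, Bidder 2 bids 5 and Bidder 4 bids 5.
Truthful bid 15: wins, pays 15, utility 15 - 15 = 0.
Bid 6 instead: wins, pays 6, utility 15 - 6 = 9.
Since 9 > 0, bidding 6 is strictly better here, so truthful bidding is not dominant.

No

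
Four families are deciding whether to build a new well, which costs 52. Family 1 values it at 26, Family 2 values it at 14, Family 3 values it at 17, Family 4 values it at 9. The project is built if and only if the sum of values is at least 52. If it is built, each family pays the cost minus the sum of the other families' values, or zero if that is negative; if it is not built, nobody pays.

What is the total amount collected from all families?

15

Total value 66 ≥ cost 52, so it is built.
Family 1: others sum to 40; max(0, 52 - 40) = 12.
Family 2: others sum to 52; max(0, 52 - 52) = 0.
Family 3: others sum to 49; max(0, 52 - 49) = 3.
Family 4: others sum to 57; max(0, 52 - 57) = 0.
Total collected = 12 + 0 + 3 + 0 = 15.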